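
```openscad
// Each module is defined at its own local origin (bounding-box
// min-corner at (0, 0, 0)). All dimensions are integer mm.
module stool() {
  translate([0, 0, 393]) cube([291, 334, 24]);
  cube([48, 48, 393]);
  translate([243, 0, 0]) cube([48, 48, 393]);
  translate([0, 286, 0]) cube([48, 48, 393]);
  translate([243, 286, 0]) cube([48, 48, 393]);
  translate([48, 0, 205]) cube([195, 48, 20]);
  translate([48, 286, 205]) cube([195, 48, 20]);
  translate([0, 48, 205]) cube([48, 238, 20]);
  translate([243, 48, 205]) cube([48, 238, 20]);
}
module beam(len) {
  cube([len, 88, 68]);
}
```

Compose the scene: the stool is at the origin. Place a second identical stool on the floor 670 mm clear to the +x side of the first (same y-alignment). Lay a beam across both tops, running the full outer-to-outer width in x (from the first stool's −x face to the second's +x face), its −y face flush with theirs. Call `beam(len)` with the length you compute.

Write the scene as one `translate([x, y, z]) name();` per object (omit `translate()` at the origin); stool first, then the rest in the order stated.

stool();
translate([961, 0, 0]) stool();
translate([0, 0, 417]) beam(1252);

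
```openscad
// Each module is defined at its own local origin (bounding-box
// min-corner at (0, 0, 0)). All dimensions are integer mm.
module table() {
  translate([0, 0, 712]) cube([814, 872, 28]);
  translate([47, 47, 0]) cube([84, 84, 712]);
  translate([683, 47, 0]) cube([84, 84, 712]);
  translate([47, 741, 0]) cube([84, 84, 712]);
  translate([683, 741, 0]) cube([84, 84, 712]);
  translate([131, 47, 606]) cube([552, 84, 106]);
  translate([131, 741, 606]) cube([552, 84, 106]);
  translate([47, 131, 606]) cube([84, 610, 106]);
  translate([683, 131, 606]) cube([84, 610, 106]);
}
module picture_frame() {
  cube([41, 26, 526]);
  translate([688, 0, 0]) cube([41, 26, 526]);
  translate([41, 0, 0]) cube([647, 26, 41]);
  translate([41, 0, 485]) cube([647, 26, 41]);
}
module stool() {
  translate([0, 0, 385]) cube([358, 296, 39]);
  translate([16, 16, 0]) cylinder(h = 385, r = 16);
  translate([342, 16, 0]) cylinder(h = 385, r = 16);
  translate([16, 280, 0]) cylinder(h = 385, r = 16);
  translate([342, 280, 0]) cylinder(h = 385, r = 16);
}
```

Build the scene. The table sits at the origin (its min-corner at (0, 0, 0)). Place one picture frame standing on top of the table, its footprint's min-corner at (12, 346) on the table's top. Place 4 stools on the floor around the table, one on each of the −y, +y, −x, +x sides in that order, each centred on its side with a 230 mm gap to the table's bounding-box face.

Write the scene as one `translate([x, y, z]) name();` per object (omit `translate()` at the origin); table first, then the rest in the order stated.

table();
translate([12, 346, 740]) picture_frame();
translate([228, -526, 0]) stool();
translate([228, 1102, 0]) stool();
translate([-588, 288, 0]) stool();
translate([1044, 288, 0]) stool();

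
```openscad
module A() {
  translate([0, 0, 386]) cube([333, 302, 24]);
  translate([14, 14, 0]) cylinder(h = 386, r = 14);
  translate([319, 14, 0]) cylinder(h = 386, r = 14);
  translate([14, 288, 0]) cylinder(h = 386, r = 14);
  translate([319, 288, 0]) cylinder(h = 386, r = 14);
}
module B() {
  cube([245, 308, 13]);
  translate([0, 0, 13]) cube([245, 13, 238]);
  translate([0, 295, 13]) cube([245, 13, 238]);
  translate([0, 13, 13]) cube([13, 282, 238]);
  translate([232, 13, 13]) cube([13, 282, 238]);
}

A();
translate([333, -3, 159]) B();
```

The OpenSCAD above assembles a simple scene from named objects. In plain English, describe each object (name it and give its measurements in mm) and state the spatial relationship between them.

A is a four-legged stool. The seat is a 333×302×24 mm slab whose top surface is at z = 410 mm; four round legs, each 28 mm in diameter, run from the floor (z = 0) to the underside of the seat, each leg's axis is inset half a diameter from the nearest pair of seat edges (so the leg's bounding box is flush with the corner).

B is an open-topped rectangular box: outside dimensions 245×308×251 mm, with a uniform wall and base thickness of 13 mm. The base is a full 245×308 slab on the floor; four walls sit on top of the base. The front and back walls (the −y and +y sides) span the full width; the two side walls fit between them.

The open box is beside the stool with their tops flush at z = 410.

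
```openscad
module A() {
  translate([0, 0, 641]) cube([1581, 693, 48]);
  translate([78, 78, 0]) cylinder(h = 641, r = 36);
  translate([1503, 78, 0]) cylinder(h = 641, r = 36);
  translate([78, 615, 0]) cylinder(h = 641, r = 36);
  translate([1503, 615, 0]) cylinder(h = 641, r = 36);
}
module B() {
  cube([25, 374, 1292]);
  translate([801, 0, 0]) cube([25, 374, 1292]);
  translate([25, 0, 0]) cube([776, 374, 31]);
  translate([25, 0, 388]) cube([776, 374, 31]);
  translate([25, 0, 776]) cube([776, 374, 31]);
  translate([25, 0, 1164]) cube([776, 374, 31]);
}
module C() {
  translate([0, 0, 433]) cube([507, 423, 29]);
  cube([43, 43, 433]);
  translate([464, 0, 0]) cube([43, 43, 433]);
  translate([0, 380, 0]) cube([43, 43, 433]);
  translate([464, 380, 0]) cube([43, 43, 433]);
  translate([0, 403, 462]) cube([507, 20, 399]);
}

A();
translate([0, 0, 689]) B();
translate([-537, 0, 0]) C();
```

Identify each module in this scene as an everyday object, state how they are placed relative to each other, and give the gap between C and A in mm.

A is a table. B is a bookshelf. C is a chair. The bookshelf is on top of the table. The chair is on the floor beside the table on its −x side. The gap between the chair and the table is 30 mm.

The chair's nearest face is 30 mm from the table's −x face.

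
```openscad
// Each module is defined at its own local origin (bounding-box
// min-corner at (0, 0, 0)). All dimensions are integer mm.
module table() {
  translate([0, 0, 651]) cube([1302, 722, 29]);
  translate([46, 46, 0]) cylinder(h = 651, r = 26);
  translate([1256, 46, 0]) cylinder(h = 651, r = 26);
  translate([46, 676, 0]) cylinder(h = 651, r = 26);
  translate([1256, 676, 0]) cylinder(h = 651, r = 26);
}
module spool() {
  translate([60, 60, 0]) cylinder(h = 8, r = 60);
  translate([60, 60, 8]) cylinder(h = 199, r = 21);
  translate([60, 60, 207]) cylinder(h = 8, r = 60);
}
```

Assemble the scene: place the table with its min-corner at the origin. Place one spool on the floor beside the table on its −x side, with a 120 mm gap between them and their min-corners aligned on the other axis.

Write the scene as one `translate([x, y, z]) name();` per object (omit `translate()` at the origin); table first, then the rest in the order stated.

table();
translate([-240, 0, 0]) spool();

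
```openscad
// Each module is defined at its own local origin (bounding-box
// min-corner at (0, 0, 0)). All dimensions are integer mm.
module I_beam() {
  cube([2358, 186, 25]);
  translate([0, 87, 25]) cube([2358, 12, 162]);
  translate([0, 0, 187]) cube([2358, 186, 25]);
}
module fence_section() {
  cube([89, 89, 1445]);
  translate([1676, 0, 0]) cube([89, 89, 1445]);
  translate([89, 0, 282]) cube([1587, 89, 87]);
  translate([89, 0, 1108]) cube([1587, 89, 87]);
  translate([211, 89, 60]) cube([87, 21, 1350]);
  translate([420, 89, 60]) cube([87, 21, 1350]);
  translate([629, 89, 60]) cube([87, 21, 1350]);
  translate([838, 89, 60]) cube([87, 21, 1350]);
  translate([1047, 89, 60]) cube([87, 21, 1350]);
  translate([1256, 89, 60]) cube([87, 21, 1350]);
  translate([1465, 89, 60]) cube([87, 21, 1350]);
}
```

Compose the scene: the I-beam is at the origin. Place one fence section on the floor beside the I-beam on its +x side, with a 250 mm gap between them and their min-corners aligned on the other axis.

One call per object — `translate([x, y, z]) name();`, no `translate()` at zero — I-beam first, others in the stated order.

I_beam();
translate([2608, 0, 0]) fence_section();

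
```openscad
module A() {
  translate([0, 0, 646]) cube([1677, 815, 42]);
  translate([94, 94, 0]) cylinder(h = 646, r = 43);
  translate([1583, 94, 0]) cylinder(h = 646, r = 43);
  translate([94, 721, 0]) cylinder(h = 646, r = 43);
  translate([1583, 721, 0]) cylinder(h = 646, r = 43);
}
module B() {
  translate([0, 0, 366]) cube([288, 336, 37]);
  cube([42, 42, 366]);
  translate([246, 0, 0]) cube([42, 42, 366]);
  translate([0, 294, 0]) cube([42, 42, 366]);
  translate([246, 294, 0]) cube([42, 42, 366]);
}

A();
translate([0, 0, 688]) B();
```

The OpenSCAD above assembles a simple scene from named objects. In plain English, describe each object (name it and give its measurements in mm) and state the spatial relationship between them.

A is a table with a 1677×815 mm rectangular top, 42 mm thick, top surface at z = 688 mm, supported by four round legs of 86 mm diameter, each leg's bounding box inset 51 mm from the nearest pair of top edges, running from the floor.

B is a four-legged stool. The seat is a 288×336×37 mm slab whose top surface is at z = 403 mm; four square legs, each 42×42 mm in cross-section, run from the floor (z = 0) to the underside of the seat, each flush with a corner of the seat.

The stool is on top of the table.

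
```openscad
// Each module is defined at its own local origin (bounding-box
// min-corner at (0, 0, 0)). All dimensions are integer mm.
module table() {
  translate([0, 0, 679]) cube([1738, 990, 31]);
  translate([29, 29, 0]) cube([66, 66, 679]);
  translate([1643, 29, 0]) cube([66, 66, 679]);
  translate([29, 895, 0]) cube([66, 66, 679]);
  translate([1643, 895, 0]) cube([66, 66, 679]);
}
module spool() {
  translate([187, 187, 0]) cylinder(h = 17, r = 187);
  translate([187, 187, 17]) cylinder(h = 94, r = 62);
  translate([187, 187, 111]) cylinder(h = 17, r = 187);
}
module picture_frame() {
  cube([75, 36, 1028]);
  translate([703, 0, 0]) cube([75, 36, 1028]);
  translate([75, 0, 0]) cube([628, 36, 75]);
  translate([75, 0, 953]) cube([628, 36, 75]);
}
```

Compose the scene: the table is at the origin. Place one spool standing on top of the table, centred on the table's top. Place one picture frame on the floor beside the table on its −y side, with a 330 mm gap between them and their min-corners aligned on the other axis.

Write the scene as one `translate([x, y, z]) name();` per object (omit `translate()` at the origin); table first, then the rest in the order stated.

table();
translate([682, 308, 710]) spool();
translate([0, -366, 0]) picture_frame();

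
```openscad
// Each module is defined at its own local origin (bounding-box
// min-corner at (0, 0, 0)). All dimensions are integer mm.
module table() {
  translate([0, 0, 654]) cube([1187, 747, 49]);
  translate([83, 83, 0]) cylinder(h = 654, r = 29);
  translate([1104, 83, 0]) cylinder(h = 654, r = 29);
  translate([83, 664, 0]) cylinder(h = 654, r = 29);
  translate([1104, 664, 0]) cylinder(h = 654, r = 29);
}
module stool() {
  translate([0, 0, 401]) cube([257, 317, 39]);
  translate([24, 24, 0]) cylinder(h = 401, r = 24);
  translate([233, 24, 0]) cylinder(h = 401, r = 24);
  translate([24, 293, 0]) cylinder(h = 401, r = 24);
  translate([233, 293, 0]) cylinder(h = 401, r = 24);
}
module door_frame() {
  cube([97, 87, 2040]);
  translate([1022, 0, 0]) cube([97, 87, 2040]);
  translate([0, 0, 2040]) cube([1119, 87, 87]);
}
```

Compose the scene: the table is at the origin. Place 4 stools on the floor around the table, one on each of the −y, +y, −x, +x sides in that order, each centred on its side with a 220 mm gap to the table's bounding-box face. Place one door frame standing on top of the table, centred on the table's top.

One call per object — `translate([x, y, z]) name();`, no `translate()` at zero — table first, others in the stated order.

table();
translate([465, -537, 0]) stool();
translate([465, 967, 0]) stool();
translate([-477, 215, 0]) stool();
translate([1407, 215, 0]) stool();
translate([34, 330, 703]) door_frame();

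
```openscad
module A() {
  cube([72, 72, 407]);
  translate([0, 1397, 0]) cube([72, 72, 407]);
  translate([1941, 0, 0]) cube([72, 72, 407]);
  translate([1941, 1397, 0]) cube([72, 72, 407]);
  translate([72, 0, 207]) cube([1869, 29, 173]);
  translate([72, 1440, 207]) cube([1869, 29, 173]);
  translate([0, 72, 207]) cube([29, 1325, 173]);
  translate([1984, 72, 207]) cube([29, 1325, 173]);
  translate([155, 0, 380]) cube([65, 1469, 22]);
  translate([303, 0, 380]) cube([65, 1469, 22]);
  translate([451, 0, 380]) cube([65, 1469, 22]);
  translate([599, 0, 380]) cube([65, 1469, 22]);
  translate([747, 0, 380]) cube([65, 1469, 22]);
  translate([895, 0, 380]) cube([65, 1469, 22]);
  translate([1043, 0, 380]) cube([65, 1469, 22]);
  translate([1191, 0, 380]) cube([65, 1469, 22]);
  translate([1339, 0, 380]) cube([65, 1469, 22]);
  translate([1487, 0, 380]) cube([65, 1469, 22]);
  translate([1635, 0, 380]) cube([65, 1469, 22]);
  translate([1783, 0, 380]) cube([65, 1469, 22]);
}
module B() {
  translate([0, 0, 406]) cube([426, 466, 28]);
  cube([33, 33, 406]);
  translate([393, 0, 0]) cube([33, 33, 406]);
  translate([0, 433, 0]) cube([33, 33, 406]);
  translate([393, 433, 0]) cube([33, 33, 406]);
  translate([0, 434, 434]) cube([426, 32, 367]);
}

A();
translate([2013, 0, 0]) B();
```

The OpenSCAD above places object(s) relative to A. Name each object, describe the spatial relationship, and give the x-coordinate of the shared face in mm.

The bed frame's +x face and the chair's −x face are both at x = 2013 mm.

A is a bed frame. B is a chair. The chair is against the bed frame's +x side, with their −y faces flush. The x-coordinate of the shared face is 2013 mm.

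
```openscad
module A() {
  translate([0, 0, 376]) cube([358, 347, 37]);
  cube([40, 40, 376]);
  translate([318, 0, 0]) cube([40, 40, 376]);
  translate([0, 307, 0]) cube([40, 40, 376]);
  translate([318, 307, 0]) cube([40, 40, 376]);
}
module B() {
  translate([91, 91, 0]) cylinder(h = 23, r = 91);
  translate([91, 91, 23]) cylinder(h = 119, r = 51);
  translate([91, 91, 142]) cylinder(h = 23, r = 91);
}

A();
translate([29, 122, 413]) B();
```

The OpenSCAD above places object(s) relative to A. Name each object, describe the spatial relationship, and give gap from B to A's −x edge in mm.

The spool's min-x is at 29; the stool's min-x is 0; gap = 29 mm.

A is a stool. B is a spool. The spool is on top of the stool. The gap from the spool to the stool's −x edge is 29 mm.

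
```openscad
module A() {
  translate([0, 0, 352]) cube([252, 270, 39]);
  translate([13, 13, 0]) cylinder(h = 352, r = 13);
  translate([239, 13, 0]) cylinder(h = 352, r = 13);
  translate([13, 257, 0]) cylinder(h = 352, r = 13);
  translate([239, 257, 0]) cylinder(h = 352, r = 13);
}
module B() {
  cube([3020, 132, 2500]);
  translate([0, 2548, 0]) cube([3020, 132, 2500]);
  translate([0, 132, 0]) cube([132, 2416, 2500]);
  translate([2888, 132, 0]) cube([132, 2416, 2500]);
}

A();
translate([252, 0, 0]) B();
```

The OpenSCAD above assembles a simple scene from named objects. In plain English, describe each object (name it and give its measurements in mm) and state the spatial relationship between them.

A is a four-legged stool. The seat is 252×270 mm, 39 mm thick, top at z = 391 mm. It stands on four round legs, each 26 mm in diameter, from z = 0 to the seat underside, each leg's axis is inset half a diameter from the nearest pair of seat edges (so the leg's bounding box is flush with the corner).

B is a box-shaped house frame (walls only): outside footprint 3020×2680 mm, wall height 2500 mm, wall thickness 132 mm. The two y-facing walls run the full x-width; the two x-facing walls fit between the inner faces of the y-facing walls.

The house frame is against the stool's +x side, with their −y faces flush.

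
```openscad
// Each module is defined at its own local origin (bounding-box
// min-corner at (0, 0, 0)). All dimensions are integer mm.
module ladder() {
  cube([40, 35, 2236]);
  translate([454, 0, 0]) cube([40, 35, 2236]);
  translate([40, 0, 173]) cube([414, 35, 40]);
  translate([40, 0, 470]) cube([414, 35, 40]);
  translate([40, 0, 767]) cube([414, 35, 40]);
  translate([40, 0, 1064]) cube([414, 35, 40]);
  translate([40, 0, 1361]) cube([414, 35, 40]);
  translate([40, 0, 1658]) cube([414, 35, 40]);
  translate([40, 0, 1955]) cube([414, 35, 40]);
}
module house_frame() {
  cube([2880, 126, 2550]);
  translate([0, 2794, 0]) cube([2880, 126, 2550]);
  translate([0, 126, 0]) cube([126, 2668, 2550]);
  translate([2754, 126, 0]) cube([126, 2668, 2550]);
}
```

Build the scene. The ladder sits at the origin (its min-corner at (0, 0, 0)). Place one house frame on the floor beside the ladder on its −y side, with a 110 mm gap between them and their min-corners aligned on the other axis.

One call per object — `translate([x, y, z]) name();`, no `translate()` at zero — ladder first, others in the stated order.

ladder();
translate([0, -3030, 0]) house_frame();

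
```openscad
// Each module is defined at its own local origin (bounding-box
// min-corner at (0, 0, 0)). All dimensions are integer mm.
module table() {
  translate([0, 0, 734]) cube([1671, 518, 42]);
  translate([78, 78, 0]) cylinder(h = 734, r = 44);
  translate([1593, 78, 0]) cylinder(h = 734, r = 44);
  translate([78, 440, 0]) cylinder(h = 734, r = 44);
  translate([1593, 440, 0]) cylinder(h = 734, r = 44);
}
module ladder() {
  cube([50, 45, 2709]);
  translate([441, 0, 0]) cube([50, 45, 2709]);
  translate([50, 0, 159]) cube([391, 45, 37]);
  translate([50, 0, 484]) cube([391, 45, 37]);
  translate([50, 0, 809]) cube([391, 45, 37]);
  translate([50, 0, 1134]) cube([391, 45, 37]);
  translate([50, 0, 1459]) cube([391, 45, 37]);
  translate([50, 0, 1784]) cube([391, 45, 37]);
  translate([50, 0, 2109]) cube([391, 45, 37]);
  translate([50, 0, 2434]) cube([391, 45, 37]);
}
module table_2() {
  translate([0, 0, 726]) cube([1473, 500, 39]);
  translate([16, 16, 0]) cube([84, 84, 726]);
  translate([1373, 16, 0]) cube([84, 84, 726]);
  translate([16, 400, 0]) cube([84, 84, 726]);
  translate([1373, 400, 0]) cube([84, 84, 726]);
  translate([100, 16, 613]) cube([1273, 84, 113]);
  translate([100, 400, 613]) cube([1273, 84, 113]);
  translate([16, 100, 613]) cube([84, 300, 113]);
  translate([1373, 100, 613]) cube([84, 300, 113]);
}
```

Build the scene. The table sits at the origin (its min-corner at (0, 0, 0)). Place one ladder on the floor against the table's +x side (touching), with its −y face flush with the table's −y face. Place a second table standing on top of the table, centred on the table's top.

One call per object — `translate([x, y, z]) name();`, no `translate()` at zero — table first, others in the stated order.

table();
translate([1671, 0, 0]) ladder();
translate([99, 9, 776]) table_2();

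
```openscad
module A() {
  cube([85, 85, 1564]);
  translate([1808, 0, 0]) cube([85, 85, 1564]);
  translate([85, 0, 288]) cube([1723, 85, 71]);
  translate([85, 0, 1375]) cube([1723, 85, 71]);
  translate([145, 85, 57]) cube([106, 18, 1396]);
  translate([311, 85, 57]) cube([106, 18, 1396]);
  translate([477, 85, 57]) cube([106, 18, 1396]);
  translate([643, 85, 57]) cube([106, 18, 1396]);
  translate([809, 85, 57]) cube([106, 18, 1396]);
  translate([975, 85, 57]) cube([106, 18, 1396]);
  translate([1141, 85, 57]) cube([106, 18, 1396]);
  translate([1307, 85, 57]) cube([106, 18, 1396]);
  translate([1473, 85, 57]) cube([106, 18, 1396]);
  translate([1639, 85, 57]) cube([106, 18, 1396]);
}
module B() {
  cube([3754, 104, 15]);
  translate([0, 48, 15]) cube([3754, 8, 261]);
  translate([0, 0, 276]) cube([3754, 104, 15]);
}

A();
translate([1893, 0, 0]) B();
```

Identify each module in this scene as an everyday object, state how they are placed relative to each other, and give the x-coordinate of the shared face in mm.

The fence section's +x face and the I-beam's −x face are both at x = 1893 mm.

A is a fence section. B is an I-beam. The I-beam is against the fence section's +x side, with their −y faces flush. The x-coordinate of the shared face is 1893 mm.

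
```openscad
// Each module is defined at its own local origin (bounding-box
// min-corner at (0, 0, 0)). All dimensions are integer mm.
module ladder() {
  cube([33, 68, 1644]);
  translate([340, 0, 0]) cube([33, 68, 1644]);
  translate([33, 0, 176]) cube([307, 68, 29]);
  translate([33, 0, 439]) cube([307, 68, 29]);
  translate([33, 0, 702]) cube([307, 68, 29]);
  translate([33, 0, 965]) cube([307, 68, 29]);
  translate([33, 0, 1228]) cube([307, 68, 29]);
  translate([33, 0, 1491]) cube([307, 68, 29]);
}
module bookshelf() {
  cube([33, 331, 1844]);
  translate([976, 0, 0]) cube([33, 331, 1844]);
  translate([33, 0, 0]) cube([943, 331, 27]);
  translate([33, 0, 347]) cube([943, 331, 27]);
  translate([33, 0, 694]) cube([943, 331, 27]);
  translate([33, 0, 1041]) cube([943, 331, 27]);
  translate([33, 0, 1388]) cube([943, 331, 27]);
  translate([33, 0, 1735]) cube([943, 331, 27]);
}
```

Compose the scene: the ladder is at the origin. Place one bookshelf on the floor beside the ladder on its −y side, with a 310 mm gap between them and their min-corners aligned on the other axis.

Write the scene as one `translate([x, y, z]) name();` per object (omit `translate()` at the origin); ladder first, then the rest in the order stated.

ladder();
translate([0, -641, 0]) bookshelf();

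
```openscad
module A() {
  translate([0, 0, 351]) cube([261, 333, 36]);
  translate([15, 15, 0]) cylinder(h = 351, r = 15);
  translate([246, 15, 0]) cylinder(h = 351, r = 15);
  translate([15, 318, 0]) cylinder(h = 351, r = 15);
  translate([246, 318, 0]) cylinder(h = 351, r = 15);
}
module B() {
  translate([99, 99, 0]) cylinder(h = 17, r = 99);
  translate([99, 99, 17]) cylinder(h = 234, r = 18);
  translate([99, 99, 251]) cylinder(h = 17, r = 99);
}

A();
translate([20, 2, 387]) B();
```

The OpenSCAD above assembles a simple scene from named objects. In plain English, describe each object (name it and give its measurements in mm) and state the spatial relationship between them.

A is a four-legged stool. The seat is 261×333 mm, 36 mm thick, top at z = 387 mm. It stands on four round legs, each 30 mm in diameter, from z = 0 to the seat underside, each leg's axis is inset half a diameter from the nearest pair of seat edges (so the leg's bounding box is flush with the corner).

B is a spool: two coaxial disc flanges of radius 99 mm and thickness 17 mm, joined by a core cylinder of radius 18 mm and height 234 mm. The lower flange rests on z = 0 and the three cylinders share a vertical axis.

The spool is on top of the stool.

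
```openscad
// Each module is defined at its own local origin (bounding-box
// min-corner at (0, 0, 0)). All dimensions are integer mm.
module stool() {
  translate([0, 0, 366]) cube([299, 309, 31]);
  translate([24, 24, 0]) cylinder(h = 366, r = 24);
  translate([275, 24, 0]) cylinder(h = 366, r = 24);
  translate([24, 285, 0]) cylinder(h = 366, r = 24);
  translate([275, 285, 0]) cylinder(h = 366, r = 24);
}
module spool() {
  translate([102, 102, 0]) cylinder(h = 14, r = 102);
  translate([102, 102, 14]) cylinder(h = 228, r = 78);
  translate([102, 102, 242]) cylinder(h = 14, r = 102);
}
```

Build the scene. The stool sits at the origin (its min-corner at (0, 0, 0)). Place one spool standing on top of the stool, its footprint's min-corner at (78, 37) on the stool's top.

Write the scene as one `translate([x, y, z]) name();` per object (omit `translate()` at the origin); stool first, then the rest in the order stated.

stool();
translate([78, 37, 397]) spool();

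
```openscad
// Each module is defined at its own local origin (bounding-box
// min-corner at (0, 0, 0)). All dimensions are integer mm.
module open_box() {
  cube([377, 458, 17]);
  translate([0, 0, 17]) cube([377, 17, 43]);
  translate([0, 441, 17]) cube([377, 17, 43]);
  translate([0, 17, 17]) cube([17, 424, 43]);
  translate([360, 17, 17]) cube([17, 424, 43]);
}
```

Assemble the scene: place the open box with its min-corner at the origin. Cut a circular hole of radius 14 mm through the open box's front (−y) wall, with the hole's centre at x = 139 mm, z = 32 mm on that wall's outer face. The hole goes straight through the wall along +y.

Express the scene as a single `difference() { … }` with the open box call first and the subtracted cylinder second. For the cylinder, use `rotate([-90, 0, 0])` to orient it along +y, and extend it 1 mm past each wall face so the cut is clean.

difference() {
  open_box();
  translate([139, -1, 32]) rotate([-90, 0, 0]) cylinder(h = 19, r = 14);
}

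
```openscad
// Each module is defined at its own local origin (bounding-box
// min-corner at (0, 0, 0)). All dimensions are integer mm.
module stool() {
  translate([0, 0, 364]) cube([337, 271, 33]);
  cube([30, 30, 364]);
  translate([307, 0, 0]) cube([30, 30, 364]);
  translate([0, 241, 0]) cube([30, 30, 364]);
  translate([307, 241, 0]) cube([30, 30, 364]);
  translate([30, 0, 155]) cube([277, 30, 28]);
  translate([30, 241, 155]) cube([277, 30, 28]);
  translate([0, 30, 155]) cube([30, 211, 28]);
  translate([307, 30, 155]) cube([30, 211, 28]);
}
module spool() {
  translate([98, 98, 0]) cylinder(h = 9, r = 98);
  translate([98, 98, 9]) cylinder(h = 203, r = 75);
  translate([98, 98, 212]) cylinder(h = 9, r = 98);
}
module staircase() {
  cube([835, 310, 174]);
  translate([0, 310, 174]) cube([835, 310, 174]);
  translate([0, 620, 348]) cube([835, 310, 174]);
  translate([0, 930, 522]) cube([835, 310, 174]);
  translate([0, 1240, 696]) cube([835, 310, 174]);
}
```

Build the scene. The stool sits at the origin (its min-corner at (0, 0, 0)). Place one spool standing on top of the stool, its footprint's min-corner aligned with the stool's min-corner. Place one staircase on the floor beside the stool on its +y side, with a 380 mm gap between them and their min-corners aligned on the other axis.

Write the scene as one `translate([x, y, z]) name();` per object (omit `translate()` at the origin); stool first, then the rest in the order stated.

stool();
translate([0, 0, 397]) spool();
translate([0, 651, 0]) staircase();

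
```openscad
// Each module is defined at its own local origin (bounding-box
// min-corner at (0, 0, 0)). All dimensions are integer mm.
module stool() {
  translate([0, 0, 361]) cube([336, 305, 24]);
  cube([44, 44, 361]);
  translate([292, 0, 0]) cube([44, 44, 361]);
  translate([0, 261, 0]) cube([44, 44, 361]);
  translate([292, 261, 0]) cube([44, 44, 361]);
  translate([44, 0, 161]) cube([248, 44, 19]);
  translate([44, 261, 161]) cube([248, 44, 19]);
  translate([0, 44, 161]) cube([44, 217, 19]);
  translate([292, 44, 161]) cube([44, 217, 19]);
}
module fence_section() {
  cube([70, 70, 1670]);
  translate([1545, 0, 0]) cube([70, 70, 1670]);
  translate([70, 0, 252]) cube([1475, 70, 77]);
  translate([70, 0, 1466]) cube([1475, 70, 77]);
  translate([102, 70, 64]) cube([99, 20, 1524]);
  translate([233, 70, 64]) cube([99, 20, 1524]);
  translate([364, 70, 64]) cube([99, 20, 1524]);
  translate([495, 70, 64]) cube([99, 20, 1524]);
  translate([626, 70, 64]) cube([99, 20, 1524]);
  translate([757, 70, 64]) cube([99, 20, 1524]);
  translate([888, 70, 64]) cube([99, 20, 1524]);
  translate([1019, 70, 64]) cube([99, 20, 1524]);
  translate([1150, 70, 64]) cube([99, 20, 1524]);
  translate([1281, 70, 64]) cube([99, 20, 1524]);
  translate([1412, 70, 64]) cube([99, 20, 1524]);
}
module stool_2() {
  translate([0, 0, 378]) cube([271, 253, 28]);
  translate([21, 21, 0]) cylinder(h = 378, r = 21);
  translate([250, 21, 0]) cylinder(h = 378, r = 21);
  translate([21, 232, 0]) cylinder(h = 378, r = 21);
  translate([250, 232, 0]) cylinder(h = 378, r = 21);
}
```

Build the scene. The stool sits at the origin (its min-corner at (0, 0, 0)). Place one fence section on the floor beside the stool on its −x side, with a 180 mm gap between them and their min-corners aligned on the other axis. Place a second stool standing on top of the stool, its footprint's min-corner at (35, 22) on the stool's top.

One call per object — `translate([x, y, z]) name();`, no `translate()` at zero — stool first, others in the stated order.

stool();
translate([-1795, 0, 0]) fence_section();
translate([35, 22, 385]) stool_2();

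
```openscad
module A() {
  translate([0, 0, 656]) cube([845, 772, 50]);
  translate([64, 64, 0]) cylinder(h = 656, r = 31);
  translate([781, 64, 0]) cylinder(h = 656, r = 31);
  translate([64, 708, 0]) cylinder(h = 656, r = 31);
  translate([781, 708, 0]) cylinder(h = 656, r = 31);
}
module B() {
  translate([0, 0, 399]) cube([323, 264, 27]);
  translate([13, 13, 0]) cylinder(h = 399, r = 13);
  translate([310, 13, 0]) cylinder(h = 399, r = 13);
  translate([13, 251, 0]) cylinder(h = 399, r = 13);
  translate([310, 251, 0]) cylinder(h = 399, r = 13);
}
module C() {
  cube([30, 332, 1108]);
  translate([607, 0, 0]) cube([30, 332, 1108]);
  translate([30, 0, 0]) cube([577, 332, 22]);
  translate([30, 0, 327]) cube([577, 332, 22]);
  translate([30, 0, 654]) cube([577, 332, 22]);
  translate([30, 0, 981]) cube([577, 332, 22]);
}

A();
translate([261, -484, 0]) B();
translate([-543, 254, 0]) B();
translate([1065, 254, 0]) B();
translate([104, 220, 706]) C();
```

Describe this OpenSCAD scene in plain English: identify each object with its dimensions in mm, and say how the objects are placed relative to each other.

A is a table: top 845 mm (x) × 772 mm (y), 50 mm thick, upper face at z = 706 mm, on four round legs of 62 mm diameter, each leg's bounding box inset 33 mm from the nearest pair of top edges, running from z = 0 to the bottom of the top.

B is a simple wooden stool: a rectangular seat 323 mm (x) by 264 mm (y), 27 mm thick, top face at z = 426 mm, on four round legs, each 26 mm in diameter. The legs rest on z = 0, each leg's axis is inset half a diameter from the nearest pair of seat edges (so the leg's bounding box is flush with the corner).

C is an open bookshelf. Two side panels, each 30 mm thick, 332 mm deep and 1108 mm tall, stand 637 mm apart (outside-to-outside). Between them sit 4 shelves, each 22 mm thick and 332 mm deep, spanning the full gap between the sides. The bottom shelf rests on the floor (its underside at z = 0) and the clear gap between one shelf's top and the next shelf's underside is 305 mm.

Three stools sit around the table at the −y, −x, +x sides. The bookshelf is on top of the table, centred.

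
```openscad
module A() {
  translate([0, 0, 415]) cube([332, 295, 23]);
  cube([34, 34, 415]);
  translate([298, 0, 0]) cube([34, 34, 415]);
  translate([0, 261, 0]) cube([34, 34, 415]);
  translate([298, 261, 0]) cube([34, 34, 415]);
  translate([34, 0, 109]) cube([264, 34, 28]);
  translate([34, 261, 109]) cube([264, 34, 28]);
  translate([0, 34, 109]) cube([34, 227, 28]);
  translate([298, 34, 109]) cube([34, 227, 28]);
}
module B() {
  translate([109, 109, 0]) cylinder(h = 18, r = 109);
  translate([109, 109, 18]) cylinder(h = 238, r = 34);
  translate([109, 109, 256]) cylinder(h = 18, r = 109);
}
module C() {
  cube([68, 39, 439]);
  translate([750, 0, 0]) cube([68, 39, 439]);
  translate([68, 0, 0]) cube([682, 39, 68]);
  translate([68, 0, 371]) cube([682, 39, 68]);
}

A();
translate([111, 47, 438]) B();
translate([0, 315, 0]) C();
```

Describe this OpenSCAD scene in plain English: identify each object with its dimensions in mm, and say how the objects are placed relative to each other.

A is a four-legged stool. The seat is a 332×295×23 mm slab whose top surface is at z = 438 mm; four square legs, each 34×34 mm in cross-section, run from the floor (z = 0) to the underside of the seat, each flush with a corner of the seat. Four stretchers, 34 mm wide and 28 mm tall, connect adjacent legs with their undersides at z = 109 mm, each running between the inner faces of the legs it joins and aligned with the legs' outer faces on the other axis.

B is a spool: two coaxial disc flanges of radius 109 mm and thickness 18 mm, joined by a core cylinder of radius 34 mm and height 238 mm. The lower flange rests on z = 0 and the three cylinders share a vertical axis.

C is a picture frame with a 682×303 mm rectangular opening (x by z) and a uniform 68 mm border on every side. Frame depth is 39 mm along y. It is built from two vertical stiles running the full outside height and two horizontal rails spanning the gap between the stiles.

The spool is on top of the stool. The picture frame is on the floor beside the stool on its +y side.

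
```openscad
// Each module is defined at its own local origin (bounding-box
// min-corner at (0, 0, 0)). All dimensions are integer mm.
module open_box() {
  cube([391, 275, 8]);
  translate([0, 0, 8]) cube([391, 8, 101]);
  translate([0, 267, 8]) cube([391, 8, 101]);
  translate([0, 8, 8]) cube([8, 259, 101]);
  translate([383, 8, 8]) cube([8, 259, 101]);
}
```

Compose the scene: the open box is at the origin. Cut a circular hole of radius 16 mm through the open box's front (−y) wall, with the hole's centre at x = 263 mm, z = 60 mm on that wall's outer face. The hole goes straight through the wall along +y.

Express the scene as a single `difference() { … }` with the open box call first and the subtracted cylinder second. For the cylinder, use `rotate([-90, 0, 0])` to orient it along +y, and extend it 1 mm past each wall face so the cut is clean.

difference() {
  open_box();
  translate([263, -1, 60]) rotate([-90, 0, 0]) cylinder(h = 10, r = 16);
}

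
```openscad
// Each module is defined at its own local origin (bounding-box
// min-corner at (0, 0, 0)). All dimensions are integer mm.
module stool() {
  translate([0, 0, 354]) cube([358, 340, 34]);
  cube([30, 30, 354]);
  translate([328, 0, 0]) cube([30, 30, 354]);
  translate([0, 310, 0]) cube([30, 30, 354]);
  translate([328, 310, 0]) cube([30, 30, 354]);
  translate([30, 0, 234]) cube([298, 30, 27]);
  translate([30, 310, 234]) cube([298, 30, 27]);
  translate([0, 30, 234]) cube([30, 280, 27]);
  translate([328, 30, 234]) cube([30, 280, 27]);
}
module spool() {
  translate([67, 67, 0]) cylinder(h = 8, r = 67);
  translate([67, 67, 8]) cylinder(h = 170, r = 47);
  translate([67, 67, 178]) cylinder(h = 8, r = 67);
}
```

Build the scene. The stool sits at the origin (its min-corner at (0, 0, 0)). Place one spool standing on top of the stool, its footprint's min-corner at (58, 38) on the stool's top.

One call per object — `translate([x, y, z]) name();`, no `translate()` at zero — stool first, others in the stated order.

stool();
translate([58, 38, 388]) spool();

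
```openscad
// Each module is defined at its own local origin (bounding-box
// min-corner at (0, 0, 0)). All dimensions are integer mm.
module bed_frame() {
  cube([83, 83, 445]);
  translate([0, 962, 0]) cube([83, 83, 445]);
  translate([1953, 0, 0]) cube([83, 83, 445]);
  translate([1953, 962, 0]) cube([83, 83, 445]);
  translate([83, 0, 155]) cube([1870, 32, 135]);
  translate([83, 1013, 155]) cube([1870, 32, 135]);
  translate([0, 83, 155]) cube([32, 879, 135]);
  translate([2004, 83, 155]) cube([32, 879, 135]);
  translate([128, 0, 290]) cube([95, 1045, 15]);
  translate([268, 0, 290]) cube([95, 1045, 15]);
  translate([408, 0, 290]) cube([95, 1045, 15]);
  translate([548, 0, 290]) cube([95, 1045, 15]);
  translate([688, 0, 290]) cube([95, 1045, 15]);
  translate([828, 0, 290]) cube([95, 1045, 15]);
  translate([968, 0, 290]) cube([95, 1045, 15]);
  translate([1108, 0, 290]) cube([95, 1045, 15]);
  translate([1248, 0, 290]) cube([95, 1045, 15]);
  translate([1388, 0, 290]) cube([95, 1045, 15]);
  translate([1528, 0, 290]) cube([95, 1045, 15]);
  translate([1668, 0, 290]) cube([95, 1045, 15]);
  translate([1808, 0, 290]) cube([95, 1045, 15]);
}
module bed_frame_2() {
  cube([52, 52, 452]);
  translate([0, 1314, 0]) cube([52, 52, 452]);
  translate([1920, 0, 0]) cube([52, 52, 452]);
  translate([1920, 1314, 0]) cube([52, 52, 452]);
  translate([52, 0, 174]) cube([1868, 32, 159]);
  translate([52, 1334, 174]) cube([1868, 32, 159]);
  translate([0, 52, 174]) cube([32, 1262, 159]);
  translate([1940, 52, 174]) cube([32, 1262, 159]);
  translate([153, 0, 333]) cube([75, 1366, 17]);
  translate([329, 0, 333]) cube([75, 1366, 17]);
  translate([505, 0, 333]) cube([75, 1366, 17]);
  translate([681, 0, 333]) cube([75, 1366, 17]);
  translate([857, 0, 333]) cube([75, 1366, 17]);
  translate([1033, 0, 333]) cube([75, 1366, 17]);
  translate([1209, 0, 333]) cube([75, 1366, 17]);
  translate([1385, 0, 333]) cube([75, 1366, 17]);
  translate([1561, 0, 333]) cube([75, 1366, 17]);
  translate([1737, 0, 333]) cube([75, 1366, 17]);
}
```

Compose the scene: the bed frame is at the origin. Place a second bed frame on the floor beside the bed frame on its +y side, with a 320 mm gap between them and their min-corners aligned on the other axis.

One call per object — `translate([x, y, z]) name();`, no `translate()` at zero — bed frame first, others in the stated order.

bed_frame();
translate([0, 1365, 0]) bed_frame_2();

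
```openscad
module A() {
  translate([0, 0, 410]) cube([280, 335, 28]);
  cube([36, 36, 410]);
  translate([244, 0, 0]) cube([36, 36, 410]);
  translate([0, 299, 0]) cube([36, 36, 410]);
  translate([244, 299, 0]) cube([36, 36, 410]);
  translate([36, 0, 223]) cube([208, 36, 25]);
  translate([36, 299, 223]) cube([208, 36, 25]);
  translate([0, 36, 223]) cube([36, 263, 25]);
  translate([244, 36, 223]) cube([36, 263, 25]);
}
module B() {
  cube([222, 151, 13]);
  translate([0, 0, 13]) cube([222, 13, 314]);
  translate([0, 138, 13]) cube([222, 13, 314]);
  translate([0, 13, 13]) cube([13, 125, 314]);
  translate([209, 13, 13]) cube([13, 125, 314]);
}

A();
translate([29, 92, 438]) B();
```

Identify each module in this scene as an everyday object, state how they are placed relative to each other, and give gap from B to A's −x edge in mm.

A is a stool. B is an open box. The open box is on top of the stool, centred. The gap from the open box to the stool's −x edge is 29 mm.

The open box's min-x is at 29; the stool's min-x is 0; gap = 29 mm.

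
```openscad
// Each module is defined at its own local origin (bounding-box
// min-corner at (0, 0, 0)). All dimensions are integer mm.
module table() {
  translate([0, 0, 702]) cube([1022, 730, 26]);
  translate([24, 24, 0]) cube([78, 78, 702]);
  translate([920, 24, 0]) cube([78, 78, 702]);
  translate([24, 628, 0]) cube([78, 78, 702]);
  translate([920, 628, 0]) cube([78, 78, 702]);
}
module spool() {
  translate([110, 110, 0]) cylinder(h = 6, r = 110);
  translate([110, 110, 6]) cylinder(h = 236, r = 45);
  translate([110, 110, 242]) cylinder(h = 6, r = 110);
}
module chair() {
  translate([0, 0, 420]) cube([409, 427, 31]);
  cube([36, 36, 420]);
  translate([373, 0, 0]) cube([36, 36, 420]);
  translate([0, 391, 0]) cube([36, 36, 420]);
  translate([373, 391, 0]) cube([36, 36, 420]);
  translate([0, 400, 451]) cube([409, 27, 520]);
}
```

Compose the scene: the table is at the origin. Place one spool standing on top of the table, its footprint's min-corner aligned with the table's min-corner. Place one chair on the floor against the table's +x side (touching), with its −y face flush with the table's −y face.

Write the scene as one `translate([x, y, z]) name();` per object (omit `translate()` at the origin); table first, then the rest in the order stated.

table();
translate([0, 0, 728]) spool();
translate([1022, 0, 0]) chair();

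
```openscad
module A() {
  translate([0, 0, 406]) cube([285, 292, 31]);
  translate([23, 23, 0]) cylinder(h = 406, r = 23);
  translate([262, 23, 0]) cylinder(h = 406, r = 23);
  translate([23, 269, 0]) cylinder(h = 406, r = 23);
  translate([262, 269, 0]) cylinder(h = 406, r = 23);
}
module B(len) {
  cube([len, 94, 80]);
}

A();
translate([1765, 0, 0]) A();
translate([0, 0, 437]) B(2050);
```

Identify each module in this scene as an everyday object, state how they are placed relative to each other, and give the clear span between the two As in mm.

Second stool starts at x = 1765; first ends at x = 285; clear span = 1765 − 285 = 1480 mm.

A is a stool. B is a beam. A beam spans the tops of two stools. The clear span between the two stools is 1480 mm.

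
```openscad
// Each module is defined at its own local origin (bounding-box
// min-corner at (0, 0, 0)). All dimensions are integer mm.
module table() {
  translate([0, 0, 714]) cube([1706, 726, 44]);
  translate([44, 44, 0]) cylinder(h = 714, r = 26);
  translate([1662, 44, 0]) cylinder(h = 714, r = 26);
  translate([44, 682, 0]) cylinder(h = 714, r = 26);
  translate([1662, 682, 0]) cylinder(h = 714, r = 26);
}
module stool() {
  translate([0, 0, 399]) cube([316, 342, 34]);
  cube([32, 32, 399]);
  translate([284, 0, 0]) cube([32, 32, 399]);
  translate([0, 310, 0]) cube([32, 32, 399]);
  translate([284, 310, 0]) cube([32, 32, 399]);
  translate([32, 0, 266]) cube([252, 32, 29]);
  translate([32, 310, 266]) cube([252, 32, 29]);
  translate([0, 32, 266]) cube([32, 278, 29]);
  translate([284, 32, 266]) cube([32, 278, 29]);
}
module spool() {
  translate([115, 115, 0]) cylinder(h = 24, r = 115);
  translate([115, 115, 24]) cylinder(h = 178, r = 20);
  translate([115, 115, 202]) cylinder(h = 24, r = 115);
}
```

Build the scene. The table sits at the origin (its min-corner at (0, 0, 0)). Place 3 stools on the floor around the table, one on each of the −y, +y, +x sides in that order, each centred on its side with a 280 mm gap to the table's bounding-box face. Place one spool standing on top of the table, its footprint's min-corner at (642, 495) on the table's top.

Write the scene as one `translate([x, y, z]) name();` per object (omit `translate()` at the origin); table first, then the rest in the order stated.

table();
translate([695, -622, 0]) stool();
translate([695, 1006, 0]) stool();
translate([1986, 192, 0]) stool();
translate([642, 495, 758]) spool();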